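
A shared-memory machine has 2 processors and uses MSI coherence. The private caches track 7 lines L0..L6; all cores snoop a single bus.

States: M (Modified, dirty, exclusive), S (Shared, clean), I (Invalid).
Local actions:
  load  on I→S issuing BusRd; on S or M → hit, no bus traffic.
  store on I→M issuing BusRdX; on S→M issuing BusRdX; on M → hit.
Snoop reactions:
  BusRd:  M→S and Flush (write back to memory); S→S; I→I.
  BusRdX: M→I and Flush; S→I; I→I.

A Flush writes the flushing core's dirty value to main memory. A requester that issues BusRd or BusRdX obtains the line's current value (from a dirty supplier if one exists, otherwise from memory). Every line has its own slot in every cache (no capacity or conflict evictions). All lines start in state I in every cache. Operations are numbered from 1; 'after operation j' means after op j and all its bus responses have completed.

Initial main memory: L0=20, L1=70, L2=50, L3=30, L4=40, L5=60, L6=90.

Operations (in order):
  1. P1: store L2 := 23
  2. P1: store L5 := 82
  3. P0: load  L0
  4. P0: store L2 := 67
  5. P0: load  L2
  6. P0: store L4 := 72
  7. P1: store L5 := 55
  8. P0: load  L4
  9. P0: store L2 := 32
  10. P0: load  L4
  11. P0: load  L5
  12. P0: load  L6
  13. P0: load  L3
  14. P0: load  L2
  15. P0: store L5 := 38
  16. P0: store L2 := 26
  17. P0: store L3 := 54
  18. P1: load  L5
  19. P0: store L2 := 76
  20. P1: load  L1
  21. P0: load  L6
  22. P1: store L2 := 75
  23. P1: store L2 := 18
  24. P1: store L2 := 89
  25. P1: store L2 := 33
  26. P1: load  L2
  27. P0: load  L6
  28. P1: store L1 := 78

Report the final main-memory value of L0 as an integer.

step 1: P1: store L2 := 23  ⟶  IM  (L2)  txn=BusRdX  M[L2]=50
step 2: P1: store L5 := 82  ⟶  IM  (L5)  txn=BusRdX  M[L5]=60
step 3: P0: load  L0  ⟶  SI  (L0)  txn=BusRd  M[L0]=20
step 4: P0: store L2 := 67  ⟶  MI  (L2)  txn=BusRdX+Flush  M[L2]=23
step 5: P0: load  L2  ⟶  MI  (L2)  txn=∅  M[L2]=23
step 6: P0: store L4 := 72  ⟶  MI  (L4)  txn=BusRdX  M[L4]=40
step 7: P1: store L5 := 55  ⟶  IM  (L5)  txn=∅  M[L5]=60
step 8: P0: load  L4  ⟶  MI  (L4)  txn=∅  M[L4]=40
step 9: P0: store L2 := 32  ⟶  MI  (L2)  txn=∅  M[L2]=23
step 10: P0: load  L4  ⟶  MI  (L4)  txn=∅  M[L4]=40
step 11: P0: load  L5  ⟶  SS  (L5)  txn=BusRd+Flush  M[L5]=55
step 12: P0: load  L6  ⟶  SI  (L6)  txn=BusRd  M[L6]=90
step 13: P0: load  L3  ⟶  SI  (L3)  txn=BusRd  M[L3]=30
step 14: P0: load  L2  ⟶  MI  (L2)  txn=∅  M[L2]=23
step 15: P0: store L5 := 38  ⟶  MI  (L5)  txn=BusRdX  M[L5]=55
step 16: P0: store L2 := 26  ⟶  MI  (L2)  txn=∅  M[L2]=23
step 17: P0: store L3 := 54  ⟶  MI  (L3)  txn=BusRdX  M[L3]=30
step 18: P1: load  L5  ⟶  SS  (L5)  txn=BusRd+Flush  M[L5]=38
step 19: P0: store L2 := 76  ⟶  MI  (L2)  txn=∅  M[L2]=23
step 20: P1: load  L1  ⟶  IS  (L1)  txn=BusRd  M[L1]=70
step 21: P0: load  L6  ⟶  SI  (L6)  txn=∅  M[L6]=90
step 22: P1: store L2 := 75  ⟶  IM  (L2)  txn=BusRdX+Flush  M[L2]=76
step 23: P1: store L2 := 18  ⟶  IM  (L2)  txn=∅  M[L2]=76
step 24: P1: store L2 := 89  ⟶  IM  (L2)  txn=∅  M[L2]=76
step 25: P1: store L2 := 33  ⟶  IM  (L2)  txn=∅  M[L2]=76
step 26: P1: load  L2  ⟶  IM  (L2)  txn=∅  M[L2]=76
step 27: P0: load  L6  ⟶  SI  (L6)  txn=∅  M[L6]=90
step 28: P1: store L1 := 78  ⟶  IM  (L1)  txn=BusRdX  M[L1]=70

memory[L0] = 20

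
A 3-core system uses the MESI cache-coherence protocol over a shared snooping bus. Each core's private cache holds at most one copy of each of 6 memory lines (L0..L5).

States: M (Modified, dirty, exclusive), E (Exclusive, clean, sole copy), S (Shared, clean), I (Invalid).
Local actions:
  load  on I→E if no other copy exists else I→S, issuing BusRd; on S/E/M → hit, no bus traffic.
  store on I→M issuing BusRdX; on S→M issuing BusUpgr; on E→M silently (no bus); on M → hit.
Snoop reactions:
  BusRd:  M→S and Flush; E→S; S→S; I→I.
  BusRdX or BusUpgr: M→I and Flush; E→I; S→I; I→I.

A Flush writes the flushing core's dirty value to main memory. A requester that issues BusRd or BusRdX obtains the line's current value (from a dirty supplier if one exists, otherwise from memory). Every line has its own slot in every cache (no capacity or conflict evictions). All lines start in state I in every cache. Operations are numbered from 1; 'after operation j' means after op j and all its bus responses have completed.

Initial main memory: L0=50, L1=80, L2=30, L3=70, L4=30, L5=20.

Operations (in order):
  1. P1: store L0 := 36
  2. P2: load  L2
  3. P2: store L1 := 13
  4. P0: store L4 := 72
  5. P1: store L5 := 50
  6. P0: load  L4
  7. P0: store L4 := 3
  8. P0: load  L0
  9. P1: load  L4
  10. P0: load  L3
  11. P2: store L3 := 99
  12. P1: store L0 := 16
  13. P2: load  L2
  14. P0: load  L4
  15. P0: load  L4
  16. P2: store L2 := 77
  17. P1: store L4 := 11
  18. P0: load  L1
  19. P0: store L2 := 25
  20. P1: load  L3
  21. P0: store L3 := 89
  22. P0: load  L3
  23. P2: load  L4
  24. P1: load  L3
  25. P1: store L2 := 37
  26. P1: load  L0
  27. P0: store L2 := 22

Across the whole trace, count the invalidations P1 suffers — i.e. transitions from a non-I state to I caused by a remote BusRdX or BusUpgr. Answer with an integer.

invalidations = 2

[1] P1: store L0 := 36 | P0:I, P1:M(36), P2:I | bus: BusRdX
[2] P2: load  L2 | P0:I, P1:I, P2:E(30) | bus: BusRd
[3] P2: store L1 := 13 | P0:I, P1:I, P2:M(13) | bus: BusRdX
[4] P0: store L4 := 72 | P0:M(72), P1:I, P2:I | bus: BusRdX
[5] P1: store L5 := 50 | P0:I, P1:M(50), P2:I | bus: BusRdX
[6] P0: load  L4 | P0:M(72), P1:I, P2:I | bus: none
[7] P0: store L4 := 3 | P0:M(3), P1:I, P2:I | bus: none
[8] P0: load  L0 | P0:S(36), P1:S(36), P2:I | bus: BusRd,Flush
[9] P1: load  L4 | P0:S(3), P1:S(3), P2:I | bus: BusRd,Flush
[10] P0: load  L3 | P0:E(70), P1:I, P2:I | bus: BusRd
[11] P2: store L3 := 99 | P0:I, P1:I, P2:M(99) | bus: BusRdX
[12] P1: store L0 := 16 | P0:I, P1:M(16), P2:I | bus: BusUpgr
[13] P2: load  L2 | P0:I, P1:I, P2:E(30) | bus: none
[14] P0: load  L4 | P0:S(3), P1:S(3), P2:I | bus: none
[15] P0: load  L4 | P0:S(3), P1:S(3), P2:I | bus: none
[16] P2: store L2 := 77 | P0:I, P1:I, P2:M(77) | bus: none
[17] P1: store L4 := 11 | P0:I, P1:M(11), P2:I | bus: BusUpgr
[18] P0: load  L1 | P0:S(13), P1:I, P2:S(13) | bus: BusRd,Flush
[19] P0: store L2 := 25 | P0:M(25), P1:I, P2:I | bus: BusRdX,Flush
[20] P1: load  L3 | P0:I, P1:S(99), P2:S(99) | bus: BusRd,Flush
[21] P0: store L3 := 89 | P0:M(89), P1:I, P2:I | bus: BusRdX
[22] P0: load  L3 | P0:M(89), P1:I, P2:I | bus: none
[23] P2: load  L4 | P0:I, P1:S(11), P2:S(11) | bus: BusRd,Flush
[24] P1: load  L3 | P0:S(89), P1:S(89), P2:I | bus: BusRd,Flush
[25] P1: store L2 := 37 | P0:I, P1:M(37), P2:I | bus: BusRdX,Flush
[26] P1: load  L0 | P0:I, P1:M(16), P2:I | bus: none
[27] P0: store L2 := 22 | P0:M(22), P1:I, P2:I | bus: BusRdX,Flush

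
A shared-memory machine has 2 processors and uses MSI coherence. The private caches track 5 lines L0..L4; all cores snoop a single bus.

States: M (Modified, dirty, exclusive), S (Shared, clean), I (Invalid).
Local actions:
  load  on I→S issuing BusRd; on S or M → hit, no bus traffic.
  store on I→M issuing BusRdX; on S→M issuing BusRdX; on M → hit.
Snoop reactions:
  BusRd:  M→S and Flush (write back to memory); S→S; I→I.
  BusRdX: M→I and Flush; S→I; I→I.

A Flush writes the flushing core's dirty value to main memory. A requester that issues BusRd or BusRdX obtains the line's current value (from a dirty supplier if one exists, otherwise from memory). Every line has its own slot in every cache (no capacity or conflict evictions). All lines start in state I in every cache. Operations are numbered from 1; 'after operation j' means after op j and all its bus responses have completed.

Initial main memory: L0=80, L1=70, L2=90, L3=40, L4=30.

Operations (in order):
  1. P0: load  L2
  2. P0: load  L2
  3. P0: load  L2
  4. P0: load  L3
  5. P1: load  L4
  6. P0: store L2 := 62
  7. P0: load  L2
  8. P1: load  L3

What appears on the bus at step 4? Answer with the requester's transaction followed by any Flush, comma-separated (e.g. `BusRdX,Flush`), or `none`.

step 1: P0: load  L2  ⟶  SI  (L2)  txn=BusRd  M[L2]=90
step 2: P0: load  L2  ⟶  SI  (L2)  txn=∅  M[L2]=90
step 3: P0: load  L2  ⟶  SI  (L2)  txn=∅  M[L2]=90
step 4: P0: load  L3  ⟶  SI  (L3)  txn=BusRd  M[L3]=40
step 5: P1: load  L4  ⟶  IS  (L4)  txn=BusRd  M[L4]=30
step 6: P0: store L2 := 62  ⟶  MI  (L2)  txn=BusRdX  M[L2]=90
step 7: P0: load  L2  ⟶  MI  (L2)  txn=∅  M[L2]=90
step 8: P1: load  L3  ⟶  SS  (L3)  txn=BusRd  M[L3]=40

bus = BusRd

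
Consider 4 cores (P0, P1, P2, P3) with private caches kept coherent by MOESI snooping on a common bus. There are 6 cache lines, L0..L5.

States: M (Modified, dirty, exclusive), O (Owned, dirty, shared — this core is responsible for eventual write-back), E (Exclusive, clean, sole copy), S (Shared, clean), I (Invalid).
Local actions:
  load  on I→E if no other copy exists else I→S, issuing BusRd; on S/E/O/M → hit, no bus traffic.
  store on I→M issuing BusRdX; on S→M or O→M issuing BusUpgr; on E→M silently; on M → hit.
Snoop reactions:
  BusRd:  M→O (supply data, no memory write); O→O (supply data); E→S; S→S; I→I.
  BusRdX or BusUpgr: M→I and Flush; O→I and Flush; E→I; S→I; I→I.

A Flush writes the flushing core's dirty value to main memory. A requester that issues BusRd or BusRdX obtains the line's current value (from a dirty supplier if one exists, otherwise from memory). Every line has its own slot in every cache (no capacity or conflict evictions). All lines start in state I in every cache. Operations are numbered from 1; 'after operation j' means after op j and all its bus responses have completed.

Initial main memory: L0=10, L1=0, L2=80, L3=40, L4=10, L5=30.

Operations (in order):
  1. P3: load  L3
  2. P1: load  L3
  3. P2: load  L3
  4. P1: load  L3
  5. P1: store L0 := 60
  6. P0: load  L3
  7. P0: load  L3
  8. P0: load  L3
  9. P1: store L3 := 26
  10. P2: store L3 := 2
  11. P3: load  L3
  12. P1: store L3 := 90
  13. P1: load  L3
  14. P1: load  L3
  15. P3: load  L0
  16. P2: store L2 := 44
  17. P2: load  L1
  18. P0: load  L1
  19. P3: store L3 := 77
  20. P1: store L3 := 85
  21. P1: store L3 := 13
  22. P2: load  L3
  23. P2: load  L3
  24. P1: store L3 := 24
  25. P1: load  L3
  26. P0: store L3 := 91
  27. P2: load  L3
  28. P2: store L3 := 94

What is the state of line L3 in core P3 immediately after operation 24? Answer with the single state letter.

step 1: P3: load  L3  ⟶  IIIE  (L3)  txn=BusRd  M[L3]=40
step 2: P1: load  L3  ⟶  ISIS  (L3)  txn=BusRd  M[L3]=40
step 3: P2: load  L3  ⟶  ISSS  (L3)  txn=BusRd  M[L3]=40
step 4: P1: load  L3  ⟶  ISSS  (L3)  txn=∅  M[L3]=40
step 5: P1: store L0 := 60  ⟶  IMII  (L0)  txn=BusRdX  M[L0]=10
step 6: P0: load  L3  ⟶  SSSS  (L3)  txn=BusRd  M[L3]=40
step 7: P0: load  L3  ⟶  SSSS  (L3)  txn=∅  M[L3]=40
step 8: P0: load  L3  ⟶  SSSS  (L3)  txn=∅  M[L3]=40
step 9: P1: store L3 := 26  ⟶  IMII  (L3)  txn=BusUpgr  M[L3]=40
step 10: P2: store L3 := 2  ⟶  IIMI  (L3)  txn=BusRdX+Flush  M[L3]=26
step 11: P3: load  L3  ⟶  IIOS  (L3)  txn=BusRd  M[L3]=26
step 12: P1: store L3 := 90  ⟶  IMII  (L3)  txn=BusRdX+Flush  M[L3]=2
step 13: P1: load  L3  ⟶  IMII  (L3)  txn=∅  M[L3]=2
step 14: P1: load  L3  ⟶  IMII  (L3)  txn=∅  M[L3]=2
step 15: P3: load  L0  ⟶  IOIS  (L0)  txn=BusRd  M[L0]=10
step 16: P2: store L2 := 44  ⟶  IIMI  (L2)  txn=BusRdX  M[L2]=80
step 17: P2: load  L1  ⟶  IIEI  (L1)  txn=BusRd  M[L1]=0
step 18: P0: load  L1  ⟶  SISI  (L1)  txn=BusRd  M[L1]=0
step 19: P3: store L3 := 77  ⟶  IIIM  (L3)  txn=BusRdX+Flush  M[L3]=90
step 20: P1: store L3 := 85  ⟶  IMII  (L3)  txn=BusRdX+Flush  M[L3]=77
step 21: P1: store L3 := 13  ⟶  IMII  (L3)  txn=∅  M[L3]=77
step 22: P2: load  L3  ⟶  IOSI  (L3)  txn=BusRd  M[L3]=77
step 23: P2: load  L3  ⟶  IOSI  (L3)  txn=∅  M[L3]=77
step 24: P1: store L3 := 24  ⟶  IMII  (L3)  txn=BusUpgr  M[L3]=77
step 25: P1: load  L3  ⟶  IMII  (L3)  txn=∅  M[L3]=77
step 26: P0: store L3 := 91  ⟶  MIII  (L3)  txn=BusRdX+Flush  M[L3]=24
step 27: P2: load  L3  ⟶  OISI  (L3)  txn=BusRd  M[L3]=24
step 28: P2: store L3 := 94  ⟶  IIMI  (L3)  txn=BusUpgr+Flush  M[L3]=91

state = I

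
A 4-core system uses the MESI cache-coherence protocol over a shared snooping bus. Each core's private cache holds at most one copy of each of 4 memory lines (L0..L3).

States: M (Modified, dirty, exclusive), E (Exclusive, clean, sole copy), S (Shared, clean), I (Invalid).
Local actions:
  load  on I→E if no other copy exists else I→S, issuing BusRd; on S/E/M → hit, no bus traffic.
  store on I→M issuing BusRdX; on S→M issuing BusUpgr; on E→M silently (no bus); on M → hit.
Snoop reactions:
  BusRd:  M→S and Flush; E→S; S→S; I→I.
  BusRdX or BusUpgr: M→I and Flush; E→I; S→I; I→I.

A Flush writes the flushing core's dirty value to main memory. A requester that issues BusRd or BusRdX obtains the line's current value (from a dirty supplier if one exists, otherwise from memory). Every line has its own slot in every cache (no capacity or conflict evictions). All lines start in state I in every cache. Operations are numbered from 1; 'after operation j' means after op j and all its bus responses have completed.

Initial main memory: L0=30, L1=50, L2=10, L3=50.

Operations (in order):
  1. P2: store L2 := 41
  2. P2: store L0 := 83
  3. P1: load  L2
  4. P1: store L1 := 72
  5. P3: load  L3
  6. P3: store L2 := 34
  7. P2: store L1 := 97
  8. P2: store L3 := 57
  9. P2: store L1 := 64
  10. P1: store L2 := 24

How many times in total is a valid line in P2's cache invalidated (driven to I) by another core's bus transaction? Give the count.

invalidations = 1

  op1 P2: store L2 := 41 → I/I/M/I on L2; bus BusRdX; mem=10
  op2 P2: store L0 := 83 → I/I/M/I on L0; bus BusRdX; mem=30
  op3 P1: load  L2 → I/S/S/I on L2; bus BusRd Flush; mem=41
  op4 P1: store L1 := 72 → I/M/I/I on L1; bus BusRdX; mem=50
  op5 P3: load  L3 → I/I/I/E on L3; bus BusRd; mem=50
  op6 P3: store L2 := 34 → I/I/I/M on L2; bus BusRdX; mem=41
  op7 P2: store L1 := 97 → I/I/M/I on L1; bus BusRdX Flush; mem=72
  op8 P2: store L3 := 57 → I/I/M/I on L3; bus BusRdX; mem=50
  op9 P2: store L1 := 64 → I/I/M/I on L1; bus (none); mem=72
  op10 P1: store L2 := 24 → I/M/I/I on L2; bus BusRdX Flush; mem=34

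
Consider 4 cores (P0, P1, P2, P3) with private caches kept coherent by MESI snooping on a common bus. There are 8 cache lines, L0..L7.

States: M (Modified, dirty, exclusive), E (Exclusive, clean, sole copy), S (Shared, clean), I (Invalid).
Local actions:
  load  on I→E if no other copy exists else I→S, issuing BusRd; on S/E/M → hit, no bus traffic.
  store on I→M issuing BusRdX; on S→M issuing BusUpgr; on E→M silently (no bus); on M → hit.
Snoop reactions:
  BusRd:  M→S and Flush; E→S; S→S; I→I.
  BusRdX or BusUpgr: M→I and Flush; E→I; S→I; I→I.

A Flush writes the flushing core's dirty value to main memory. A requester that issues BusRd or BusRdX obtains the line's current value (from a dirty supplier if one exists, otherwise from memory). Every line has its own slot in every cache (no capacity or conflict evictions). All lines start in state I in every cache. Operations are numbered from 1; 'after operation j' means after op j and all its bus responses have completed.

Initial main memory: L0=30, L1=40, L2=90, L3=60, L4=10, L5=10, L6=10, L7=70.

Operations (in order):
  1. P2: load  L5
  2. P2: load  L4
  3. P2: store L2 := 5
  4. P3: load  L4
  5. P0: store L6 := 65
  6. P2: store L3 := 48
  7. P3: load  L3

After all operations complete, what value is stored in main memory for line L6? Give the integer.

memory[L6] = 10

  op1 P2: load  L5 → I/I/E/I on L5; bus BusRd; mem=10
  op2 P2: load  L4 → I/I/E/I on L4; bus BusRd; mem=10
  op3 P2: store L2 := 5 → I/I/M/I on L2; bus BusRdX; mem=90
  op4 P3: load  L4 → I/I/S/S on L4; bus BusRd; mem=10
  op5 P0: store L6 := 65 → M/I/I/I on L6; bus BusRdX; mem=10
  op6 P2: store L3 := 48 → I/I/M/I on L3; bus BusRdX; mem=60
  op7 P3: load  L3 → I/I/S/S on L3; bus BusRd Flush; mem=48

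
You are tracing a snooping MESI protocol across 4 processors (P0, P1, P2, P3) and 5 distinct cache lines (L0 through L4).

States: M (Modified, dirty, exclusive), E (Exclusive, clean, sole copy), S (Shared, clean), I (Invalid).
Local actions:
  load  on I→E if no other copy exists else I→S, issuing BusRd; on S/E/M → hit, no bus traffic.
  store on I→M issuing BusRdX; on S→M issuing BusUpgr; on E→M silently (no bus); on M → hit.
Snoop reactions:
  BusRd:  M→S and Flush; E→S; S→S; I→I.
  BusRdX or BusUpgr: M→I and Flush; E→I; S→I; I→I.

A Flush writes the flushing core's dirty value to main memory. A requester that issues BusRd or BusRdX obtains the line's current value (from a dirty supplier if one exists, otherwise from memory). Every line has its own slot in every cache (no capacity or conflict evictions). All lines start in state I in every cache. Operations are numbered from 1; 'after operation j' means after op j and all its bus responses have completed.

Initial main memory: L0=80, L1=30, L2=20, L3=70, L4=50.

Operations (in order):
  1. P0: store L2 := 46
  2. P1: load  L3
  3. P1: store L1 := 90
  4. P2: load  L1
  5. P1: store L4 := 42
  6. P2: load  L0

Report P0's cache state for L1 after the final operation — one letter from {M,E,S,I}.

state = I

1. P0: store L2 := 46  bus=[BusRdX]  L2: P0=M P1=I P2=I P3=I  mem[L2]=20
2. P1: load  L3  bus=[BusRd]  L3: P0=I P1=E P2=I P3=I  mem[L3]=70
3. P1: store L1 := 90  bus=[BusRdX]  L1: P0=I P1=M P2=I P3=I  mem[L1]=30
4. P2: load  L1  bus=[BusRd,Flush]  L1: P0=I P1=S P2=S P3=I  mem[L1]=90
5. P1: store L4 := 42  bus=[BusRdX]  L4: P0=I P1=M P2=I P3=I  mem[L4]=50
6. P2: load  L0  bus=[BusRd]  L0: P0=I P1=I P2=E P3=I  mem[L0]=80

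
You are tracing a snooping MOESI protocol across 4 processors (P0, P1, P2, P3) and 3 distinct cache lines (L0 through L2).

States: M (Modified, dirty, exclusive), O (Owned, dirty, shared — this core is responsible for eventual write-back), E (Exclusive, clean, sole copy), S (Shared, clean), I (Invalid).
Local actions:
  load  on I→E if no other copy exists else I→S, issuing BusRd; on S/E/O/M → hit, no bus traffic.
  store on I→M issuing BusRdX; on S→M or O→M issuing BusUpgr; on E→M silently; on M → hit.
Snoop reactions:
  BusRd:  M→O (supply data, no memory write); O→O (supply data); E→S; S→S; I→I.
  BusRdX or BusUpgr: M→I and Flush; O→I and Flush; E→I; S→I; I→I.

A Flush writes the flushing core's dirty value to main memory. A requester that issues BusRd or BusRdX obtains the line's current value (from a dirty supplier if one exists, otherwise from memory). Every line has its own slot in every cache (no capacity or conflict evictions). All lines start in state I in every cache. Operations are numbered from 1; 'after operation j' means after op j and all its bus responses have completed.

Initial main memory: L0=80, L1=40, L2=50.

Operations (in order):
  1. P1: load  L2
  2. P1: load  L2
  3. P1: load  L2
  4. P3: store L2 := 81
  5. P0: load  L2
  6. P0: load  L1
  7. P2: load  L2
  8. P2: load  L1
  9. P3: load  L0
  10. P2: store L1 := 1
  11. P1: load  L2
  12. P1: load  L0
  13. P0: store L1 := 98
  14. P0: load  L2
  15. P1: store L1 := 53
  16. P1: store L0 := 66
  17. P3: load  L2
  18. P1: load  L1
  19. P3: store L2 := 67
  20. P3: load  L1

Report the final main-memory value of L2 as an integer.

step 1: P1: load  L2  ⟶  IEII  (L2)  txn=BusRd  M[L2]=50
step 2: P1: load  L2  ⟶  IEII  (L2)  txn=∅  M[L2]=50
step 3: P1: load  L2  ⟶  IEII  (L2)  txn=∅  M[L2]=50
step 4: P3: store L2 := 81  ⟶  IIIM  (L2)  txn=BusRdX  M[L2]=50
step 5: P0: load  L2  ⟶  SIIO  (L2)  txn=BusRd  M[L2]=50
step 6: P0: load  L1  ⟶  EIII  (L1)  txn=BusRd  M[L1]=40
step 7: P2: load  L2  ⟶  SISO  (L2)  txn=BusRd  M[L2]=50
step 8: P2: load  L1  ⟶  SISI  (L1)  txn=BusRd  M[L1]=40
step 9: P3: load  L0  ⟶  IIIE  (L0)  txn=BusRd  M[L0]=80
step 10: P2: store L1 := 1  ⟶  IIMI  (L1)  txn=BusUpgr  M[L1]=40
step 11: P1: load  L2  ⟶  SSSO  (L2)  txn=BusRd  M[L2]=50
step 12: P1: load  L0  ⟶  ISIS  (L0)  txn=BusRd  M[L0]=80
step 13: P0: store L1 := 98  ⟶  MIII  (L1)  txn=BusRdX+Flush  M[L1]=1
step 14: P0: load  L2  ⟶  SSSO  (L2)  txn=∅  M[L2]=50
step 15: P1: store L1 := 53  ⟶  IMII  (L1)  txn=BusRdX+Flush  M[L1]=98
step 16: P1: store L0 := 66  ⟶  IMII  (L0)  txn=BusUpgr  M[L0]=80
step 17: P3: load  L2  ⟶  SSSO  (L2)  txn=∅  M[L2]=50
step 18: P1: load  L1  ⟶  IMII  (L1)  txn=∅  M[L1]=98
step 19: P3: store L2 := 67  ⟶  IIIM  (L2)  txn=BusUpgr  M[L2]=50
step 20: P3: load  L1  ⟶  IOIS  (L1)  txn=BusRd  M[L1]=98

memory[L2] = 50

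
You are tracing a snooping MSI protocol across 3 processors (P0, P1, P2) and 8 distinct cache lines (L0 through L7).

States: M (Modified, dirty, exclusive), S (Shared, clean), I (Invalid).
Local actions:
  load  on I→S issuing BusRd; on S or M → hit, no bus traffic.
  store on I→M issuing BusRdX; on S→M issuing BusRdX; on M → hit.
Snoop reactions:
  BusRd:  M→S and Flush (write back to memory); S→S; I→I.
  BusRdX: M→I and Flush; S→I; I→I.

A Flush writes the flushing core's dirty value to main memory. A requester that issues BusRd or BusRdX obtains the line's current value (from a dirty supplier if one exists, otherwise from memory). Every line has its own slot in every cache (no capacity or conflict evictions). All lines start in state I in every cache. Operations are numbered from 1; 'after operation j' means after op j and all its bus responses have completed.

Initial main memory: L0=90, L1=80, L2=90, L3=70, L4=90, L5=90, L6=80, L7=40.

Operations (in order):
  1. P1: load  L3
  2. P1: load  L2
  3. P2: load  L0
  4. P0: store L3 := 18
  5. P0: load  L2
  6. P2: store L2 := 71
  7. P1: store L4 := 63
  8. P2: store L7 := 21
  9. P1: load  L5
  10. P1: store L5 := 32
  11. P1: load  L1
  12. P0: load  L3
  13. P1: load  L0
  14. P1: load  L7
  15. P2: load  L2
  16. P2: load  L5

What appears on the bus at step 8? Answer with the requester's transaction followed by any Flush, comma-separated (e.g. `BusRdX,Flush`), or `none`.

1. P1: load  L3  bus=[BusRd]  L3: P0=I P1=S P2=I  mem[L3]=70
2. P1: load  L2  bus=[BusRd]  L2: P0=I P1=S P2=I  mem[L2]=90
3. P2: load  L0  bus=[BusRd]  L0: P0=I P1=I P2=S  mem[L0]=90
4. P0: store L3 := 18  bus=[BusRdX]  L3: P0=M P1=I P2=I  mem[L3]=70
5. P0: load  L2  bus=[BusRd]  L2: P0=S P1=S P2=I  mem[L2]=90
6. P2: store L2 := 71  bus=[BusRdX]  L2: P0=I P1=I P2=M  mem[L2]=90
7. P1: store L4 := 63  bus=[BusRdX]  L4: P0=I P1=M P2=I  mem[L4]=90
8. P2: store L7 := 21  bus=[BusRdX]  L7: P0=I P1=I P2=M  mem[L7]=40
9. P1: load  L5  bus=[BusRd]  L5: P0=I P1=S P2=I  mem[L5]=90
10. P1: store L5 := 32  bus=[BusRdX]  L5: P0=I P1=M P2=I  mem[L5]=90
11. P1: load  L1  bus=[BusRd]  L1: P0=I P1=S P2=I  mem[L1]=80
12. P0: load  L3  bus=[-]  L3: P0=M P1=I P2=I  mem[L3]=70
13. P1: load  L0  bus=[BusRd]  L0: P0=I P1=S P2=S  mem[L0]=90
14. P1: load  L7  bus=[BusRd,Flush]  L7: P0=I P1=S P2=S  mem[L7]=21
15. P2: load  L2  bus=[-]  L2: P0=I P1=I P2=M  mem[L2]=90
16. P2: load  L5  bus=[BusRd,Flush]  L5: P0=I P1=S P2=S  mem[L5]=32

bus = BusRdX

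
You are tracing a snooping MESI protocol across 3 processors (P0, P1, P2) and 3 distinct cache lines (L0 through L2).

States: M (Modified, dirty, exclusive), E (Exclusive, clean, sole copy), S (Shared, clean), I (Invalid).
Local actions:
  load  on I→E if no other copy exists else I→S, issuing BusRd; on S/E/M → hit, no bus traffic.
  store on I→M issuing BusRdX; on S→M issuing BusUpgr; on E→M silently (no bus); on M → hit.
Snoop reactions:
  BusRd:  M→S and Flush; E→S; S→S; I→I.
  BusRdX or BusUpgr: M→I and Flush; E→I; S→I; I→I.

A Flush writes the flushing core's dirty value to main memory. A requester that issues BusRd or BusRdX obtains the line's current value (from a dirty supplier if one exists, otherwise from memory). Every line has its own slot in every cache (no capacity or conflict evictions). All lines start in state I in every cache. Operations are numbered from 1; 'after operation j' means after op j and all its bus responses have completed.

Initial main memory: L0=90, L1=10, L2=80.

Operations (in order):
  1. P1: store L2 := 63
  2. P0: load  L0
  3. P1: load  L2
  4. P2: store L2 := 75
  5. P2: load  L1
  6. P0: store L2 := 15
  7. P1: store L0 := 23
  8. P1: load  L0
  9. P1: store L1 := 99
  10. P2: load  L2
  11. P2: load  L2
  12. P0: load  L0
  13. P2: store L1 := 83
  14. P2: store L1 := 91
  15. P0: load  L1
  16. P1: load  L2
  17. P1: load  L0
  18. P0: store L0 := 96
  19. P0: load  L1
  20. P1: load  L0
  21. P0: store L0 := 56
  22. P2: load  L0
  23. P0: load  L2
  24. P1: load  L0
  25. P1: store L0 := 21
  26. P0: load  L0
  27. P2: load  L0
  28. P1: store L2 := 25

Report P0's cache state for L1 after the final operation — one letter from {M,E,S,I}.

step 1: P1: store L2 := 63  ⟶  IMI  (L2)  txn=BusRdX  M[L2]=80
step 2: P0: load  L0  ⟶  EII  (L0)  txn=BusRd  M[L0]=90
step 3: P1: load  L2  ⟶  IMI  (L2)  txn=∅  M[L2]=80
step 4: P2: store L2 := 75  ⟶  IIM  (L2)  txn=BusRdX+Flush  M[L2]=63
step 5: P2: load  L1  ⟶  IIE  (L1)  txn=BusRd  M[L1]=10
step 6: P0: store L2 := 15  ⟶  MII  (L2)  txn=BusRdX+Flush  M[L2]=75
step 7: P1: store L0 := 23  ⟶  IMI  (L0)  txn=BusRdX  M[L0]=90
step 8: P1: load  L0  ⟶  IMI  (L0)  txn=∅  M[L0]=90
step 9: P1: store L1 := 99  ⟶  IMI  (L1)  txn=BusRdX  M[L1]=10
step 10: P2: load  L2  ⟶  SIS  (L2)  txn=BusRd+Flush  M[L2]=15
step 11: P2: load  L2  ⟶  SIS  (L2)  txn=∅  M[L2]=15
step 12: P0: load  L0  ⟶  SSI  (L0)  txn=BusRd+Flush  M[L0]=23
step 13: P2: store L1 := 83  ⟶  IIM  (L1)  txn=BusRdX+Flush  M[L1]=99
step 14: P2: store L1 := 91  ⟶  IIM  (L1)  txn=∅  M[L1]=99
step 15: P0: load  L1  ⟶  SIS  (L1)  txn=BusRd+Flush  M[L1]=91
step 16: P1: load  L2  ⟶  SSS  (L2)  txn=BusRd  M[L2]=15
step 17: P1: load  L0  ⟶  SSI  (L0)  txn=∅  M[L0]=23
step 18: P0: store L0 := 96  ⟶  MII  (L0)  txn=BusUpgr  M[L0]=23
step 19: P0: load  L1  ⟶  SIS  (L1)  txn=∅  M[L1]=91
step 20: P1: load  L0  ⟶  SSI  (L0)  txn=BusRd+Flush  M[L0]=96
step 21: P0: store L0 := 56  ⟶  MII  (L0)  txn=BusUpgr  M[L0]=96
step 22: P2: load  L0  ⟶  SIS  (L0)  txn=BusRd+Flush  M[L0]=56
step 23: P0: load  L2  ⟶  SSS  (L2)  txn=∅  M[L2]=15
step 24: P1: load  L0  ⟶  SSS  (L0)  txn=BusRd  M[L0]=56
step 25: P1: store L0 := 21  ⟶  IMI  (L0)  txn=BusUpgr  M[L0]=56
step 26: P0: load  L0  ⟶  SSI  (L0)  txn=BusRd+Flush  M[L0]=21
step 27: P2: load  L0  ⟶  SSS  (L0)  txn=BusRd  M[L0]=21
step 28: P1: store L2 := 25  ⟶  IMI  (L2)  txn=BusUpgr  M[L2]=15

state = S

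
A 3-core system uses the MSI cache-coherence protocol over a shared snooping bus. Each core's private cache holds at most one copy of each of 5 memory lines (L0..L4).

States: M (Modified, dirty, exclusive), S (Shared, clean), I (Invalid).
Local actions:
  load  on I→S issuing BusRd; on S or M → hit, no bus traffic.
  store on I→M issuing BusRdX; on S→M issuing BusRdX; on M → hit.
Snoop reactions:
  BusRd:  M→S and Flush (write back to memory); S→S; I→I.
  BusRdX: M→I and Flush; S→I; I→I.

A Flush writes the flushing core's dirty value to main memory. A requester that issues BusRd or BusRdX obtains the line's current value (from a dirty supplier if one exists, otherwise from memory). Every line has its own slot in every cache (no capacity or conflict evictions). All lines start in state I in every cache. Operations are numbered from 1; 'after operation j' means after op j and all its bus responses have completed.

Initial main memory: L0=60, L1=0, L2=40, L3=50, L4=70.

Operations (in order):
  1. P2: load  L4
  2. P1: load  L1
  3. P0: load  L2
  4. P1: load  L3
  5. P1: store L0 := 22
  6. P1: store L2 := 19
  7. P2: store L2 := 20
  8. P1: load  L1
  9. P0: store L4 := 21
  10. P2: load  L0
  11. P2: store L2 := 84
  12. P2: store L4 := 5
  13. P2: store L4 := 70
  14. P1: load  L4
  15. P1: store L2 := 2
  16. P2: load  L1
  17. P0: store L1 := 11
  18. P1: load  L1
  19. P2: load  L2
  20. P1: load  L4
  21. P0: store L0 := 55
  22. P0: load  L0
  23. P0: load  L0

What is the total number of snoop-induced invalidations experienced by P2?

  op1 P2: load  L4 → I/I/S on L4; bus BusRd; mem=70
  op2 P1: load  L1 → I/S/I on L1; bus BusRd; mem=0
  op3 P0: load  L2 → S/I/I on L2; bus BusRd; mem=40
  op4 P1: load  L3 → I/S/I on L3; bus BusRd; mem=50
  op5 P1: store L0 := 22 → I/M/I on L0; bus BusRdX; mem=60
  op6 P1: store L2 := 19 → I/M/I on L2; bus BusRdX; mem=40
  op7 P2: store L2 := 20 → I/I/M on L2; bus BusRdX Flush; mem=19
  op8 P1: load  L1 → I/S/I on L1; bus (none); mem=0
  op9 P0: store L4 := 21 → M/I/I on L4; bus BusRdX; mem=70
  op10 P2: load  L0 → I/S/S on L0; bus BusRd Flush; mem=22
  op11 P2: store L2 := 84 → I/I/M on L2; bus (none); mem=19
  op12 P2: store L4 := 5 → I/I/M on L4; bus BusRdX Flush; mem=21
  op13 P2: store L4 := 70 → I/I/M on L4; bus (none); mem=21
  op14 P1: load  L4 → I/S/S on L4; bus BusRd Flush; mem=70
  op15 P1: store L2 := 2 → I/M/I on L2; bus BusRdX Flush; mem=84
  op16 P2: load  L1 → I/S/S on L1; bus BusRd; mem=0
  op17 P0: store L1 := 11 → M/I/I on L1; bus BusRdX; mem=0
  op18 P1: load  L1 → S/S/I on L1; bus BusRd Flush; mem=11
  op19 P2: load  L2 → I/S/S on L2; bus BusRd Flush; mem=2
  op20 P1: load  L4 → I/S/S on L4; bus (none); mem=70
  op21 P0: store L0 := 55 → M/I/I on L0; bus BusRdX; mem=22
  op22 P0: load  L0 → M/I/I on L0; bus (none); mem=22
  op23 P0: load  L0 → M/I/I on L0; bus (none); mem=22

invalidations = 4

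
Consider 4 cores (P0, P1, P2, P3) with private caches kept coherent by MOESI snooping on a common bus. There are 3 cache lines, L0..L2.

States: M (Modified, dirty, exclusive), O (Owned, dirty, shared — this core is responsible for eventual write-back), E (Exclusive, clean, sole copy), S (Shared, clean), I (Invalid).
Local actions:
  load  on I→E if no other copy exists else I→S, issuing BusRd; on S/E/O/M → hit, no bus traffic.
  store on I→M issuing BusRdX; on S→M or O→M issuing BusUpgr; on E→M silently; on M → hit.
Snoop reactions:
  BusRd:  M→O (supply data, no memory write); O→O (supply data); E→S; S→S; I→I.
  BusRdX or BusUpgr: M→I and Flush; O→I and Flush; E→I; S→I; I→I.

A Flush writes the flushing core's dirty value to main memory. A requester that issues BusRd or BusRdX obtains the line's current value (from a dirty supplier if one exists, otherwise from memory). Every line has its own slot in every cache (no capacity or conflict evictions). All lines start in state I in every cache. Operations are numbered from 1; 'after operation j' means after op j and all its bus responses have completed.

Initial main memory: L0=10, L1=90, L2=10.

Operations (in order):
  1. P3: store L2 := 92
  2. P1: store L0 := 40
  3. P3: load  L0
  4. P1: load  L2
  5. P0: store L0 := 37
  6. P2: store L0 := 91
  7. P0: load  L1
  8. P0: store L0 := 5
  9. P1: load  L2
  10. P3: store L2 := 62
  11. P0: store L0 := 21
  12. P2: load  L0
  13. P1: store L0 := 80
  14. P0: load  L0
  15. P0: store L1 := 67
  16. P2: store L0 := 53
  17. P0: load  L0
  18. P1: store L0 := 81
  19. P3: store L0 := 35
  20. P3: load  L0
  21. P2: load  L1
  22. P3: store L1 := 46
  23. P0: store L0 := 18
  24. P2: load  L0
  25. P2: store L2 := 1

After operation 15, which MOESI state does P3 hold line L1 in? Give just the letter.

  op1 P3: store L2 := 92 → I/I/I/M on L2; bus BusRdX; mem=10
  op2 P1: store L0 := 40 → I/M/I/I on L0; bus BusRdX; mem=10
  op3 P3: load  L0 → I/O/I/S on L0; bus BusRd; mem=10
  op4 P1: load  L2 → I/S/I/O on L2; bus BusRd; mem=10
  op5 P0: store L0 := 37 → M/I/I/I on L0; bus BusRdX Flush; mem=40
  op6 P2: store L0 := 91 → I/I/M/I on L0; bus BusRdX Flush; mem=37
  op7 P0: load  L1 → E/I/I/I on L1; bus BusRd; mem=90
  op8 P0: store L0 := 5 → M/I/I/I on L0; bus BusRdX Flush; mem=91
  op9 P1: load  L2 → I/S/I/O on L2; bus (none); mem=10
  op10 P3: store L2 := 62 → I/I/I/M on L2; bus BusUpgr; mem=10
  op11 P0: store L0 := 21 → M/I/I/I on L0; bus (none); mem=91
  op12 P2: load  L0 → O/I/S/I on L0; bus BusRd; mem=91
  op13 P1: store L0 := 80 → I/M/I/I on L0; bus BusRdX Flush; mem=21
  op14 P0: load  L0 → S/O/I/I on L0; bus BusRd; mem=21
  op15 P0: store L1 := 67 → M/I/I/I on L1; bus (none); mem=90
  op16 P2: store L0 := 53 → I/I/M/I on L0; bus BusRdX Flush; mem=80
  op17 P0: load  L0 → S/I/O/I on L0; bus BusRd; mem=80
  op18 P1: store L0 := 81 → I/M/I/I on L0; bus BusRdX Flush; mem=53
  op19 P3: store L0 := 35 → I/I/I/M on L0; bus BusRdX Flush; mem=81
  op20 P3: load  L0 → I/I/I/M on L0; bus (none); mem=81
  op21 P2: load  L1 → O/I/S/I on L1; bus BusRd; mem=90
  op22 P3: store L1 := 46 → I/I/I/M on L1; bus BusRdX Flush; mem=67
  op23 P0: store L0 := 18 → M/I/I/I on L0; bus BusRdX Flush; mem=35
  op24 P2: load  L0 → O/I/S/I on L0; bus BusRd; mem=35
  op25 P2: store L2 := 1 → I/I/M/I on L2; bus BusRdX Flush; mem=62

state = I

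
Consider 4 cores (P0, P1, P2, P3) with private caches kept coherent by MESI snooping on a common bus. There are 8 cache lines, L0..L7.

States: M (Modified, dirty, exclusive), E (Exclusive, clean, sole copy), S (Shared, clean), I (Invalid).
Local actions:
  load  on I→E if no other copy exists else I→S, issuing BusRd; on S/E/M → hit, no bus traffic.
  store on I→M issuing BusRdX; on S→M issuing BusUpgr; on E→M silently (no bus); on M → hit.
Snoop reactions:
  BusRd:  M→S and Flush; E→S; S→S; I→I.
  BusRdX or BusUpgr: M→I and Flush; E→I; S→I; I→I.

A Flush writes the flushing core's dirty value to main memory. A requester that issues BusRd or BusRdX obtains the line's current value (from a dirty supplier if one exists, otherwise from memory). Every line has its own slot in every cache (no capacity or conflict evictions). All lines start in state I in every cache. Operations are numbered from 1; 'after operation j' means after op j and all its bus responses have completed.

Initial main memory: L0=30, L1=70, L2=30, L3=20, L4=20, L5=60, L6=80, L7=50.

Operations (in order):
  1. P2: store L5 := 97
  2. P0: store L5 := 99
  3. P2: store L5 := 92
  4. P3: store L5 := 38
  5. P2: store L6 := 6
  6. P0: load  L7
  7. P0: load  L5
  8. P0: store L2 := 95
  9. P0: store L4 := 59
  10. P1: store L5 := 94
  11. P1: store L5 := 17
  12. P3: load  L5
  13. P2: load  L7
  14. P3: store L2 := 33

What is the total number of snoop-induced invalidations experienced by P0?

invalidations = 3

step 1: P2: store L5 := 97  ⟶  IIMI  (L5)  txn=BusRdX  M[L5]=60
step 2: P0: store L5 := 99  ⟶  MIII  (L5)  txn=BusRdX+Flush  M[L5]=97
step 3: P2: store L5 := 92  ⟶  IIMI  (L5)  txn=BusRdX+Flush  M[L5]=99
step 4: P3: store L5 := 38  ⟶  IIIM  (L5)  txn=BusRdX+Flush  M[L5]=92
step 5: P2: store L6 := 6  ⟶  IIMI  (L6)  txn=BusRdX  M[L6]=80
step 6: P0: load  L7  ⟶  EIII  (L7)  txn=BusRd  M[L7]=50
step 7: P0: load  L5  ⟶  SIIS  (L5)  txn=BusRd+Flush  M[L5]=38
step 8: P0: store L2 := 95  ⟶  MIII  (L2)  txn=BusRdX  M[L2]=30
step 9: P0: store L4 := 59  ⟶  MIII  (L4)  txn=BusRdX  M[L4]=20
step 10: P1: store L5 := 94  ⟶  IMII  (L5)  txn=BusRdX  M[L5]=38
step 11: P1: store L5 := 17  ⟶  IMII  (L5)  txn=∅  M[L5]=38
step 12: P3: load  L5  ⟶  ISIS  (L5)  txn=BusRd+Flush  M[L5]=17
step 13: P2: load  L7  ⟶  SISI  (L7)  txn=BusRd  M[L7]=50
step 14: P3: store L2 := 33  ⟶  IIIM  (L2)  txn=BusRdX+Flush  M[L2]=95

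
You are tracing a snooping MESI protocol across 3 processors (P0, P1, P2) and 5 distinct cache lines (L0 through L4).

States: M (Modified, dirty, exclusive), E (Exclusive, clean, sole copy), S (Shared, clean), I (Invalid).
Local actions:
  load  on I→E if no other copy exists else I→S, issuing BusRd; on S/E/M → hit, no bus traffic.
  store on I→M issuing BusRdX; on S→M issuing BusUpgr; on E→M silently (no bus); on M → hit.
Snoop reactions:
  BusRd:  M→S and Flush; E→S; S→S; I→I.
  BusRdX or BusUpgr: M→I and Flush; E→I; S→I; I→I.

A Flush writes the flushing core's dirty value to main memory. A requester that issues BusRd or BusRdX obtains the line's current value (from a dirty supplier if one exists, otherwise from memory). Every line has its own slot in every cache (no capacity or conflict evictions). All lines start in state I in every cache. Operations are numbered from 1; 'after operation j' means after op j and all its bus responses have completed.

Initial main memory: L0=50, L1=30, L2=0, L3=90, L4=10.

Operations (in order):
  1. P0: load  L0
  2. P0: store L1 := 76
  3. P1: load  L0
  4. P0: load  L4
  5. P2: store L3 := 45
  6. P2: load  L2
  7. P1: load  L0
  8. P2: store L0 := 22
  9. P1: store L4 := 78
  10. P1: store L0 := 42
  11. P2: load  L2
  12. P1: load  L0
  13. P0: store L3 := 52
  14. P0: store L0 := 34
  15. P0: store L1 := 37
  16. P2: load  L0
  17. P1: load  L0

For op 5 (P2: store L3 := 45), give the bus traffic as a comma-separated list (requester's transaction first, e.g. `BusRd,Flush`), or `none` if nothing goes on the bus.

bus = BusRdX

step 1: P0: load  L0  ⟶  EII  (L0)  txn=BusRd  M[L0]=50
step 2: P0: store L1 := 76  ⟶  MII  (L1)  txn=BusRdX  M[L1]=30
step 3: P1: load  L0  ⟶  SSI  (L0)  txn=BusRd  M[L0]=50
step 4: P0: load  L4  ⟶  EII  (L4)  txn=BusRd  M[L4]=10
step 5: P2: store L3 := 45  ⟶  IIM  (L3)  txn=BusRdX  M[L3]=90
step 6: P2: load  L2  ⟶  IIE  (L2)  txn=BusRd  M[L2]=0
step 7: P1: load  L0  ⟶  SSI  (L0)  txn=∅  M[L0]=50
step 8: P2: store L0 := 22  ⟶  IIM  (L0)  txn=BusRdX  M[L0]=50
step 9: P1: store L4 := 78  ⟶  IMI  (L4)  txn=BusRdX  M[L4]=10
step 10: P1: store L0 := 42  ⟶  IMI  (L0)  txn=BusRdX+Flush  M[L0]=22
step 11: P2: load  L2  ⟶  IIE  (L2)  txn=∅  M[L2]=0
step 12: P1: load  L0  ⟶  IMI  (L0)  txn=∅  M[L0]=22
step 13: P0: store L3 := 52  ⟶  MII  (L3)  txn=BusRdX+Flush  M[L3]=45
step 14: P0: store L0 := 34  ⟶  MII  (L0)  txn=BusRdX+Flush  M[L0]=42
step 15: P0: store L1 := 37  ⟶  MII  (L1)  txn=∅  M[L1]=30
step 16: P2: load  L0  ⟶  SIS  (L0)  txn=BusRd+Flush  M[L0]=34
step 17: P1: load  L0  ⟶  SSS  (L0)  txn=BusRd  M[L0]=34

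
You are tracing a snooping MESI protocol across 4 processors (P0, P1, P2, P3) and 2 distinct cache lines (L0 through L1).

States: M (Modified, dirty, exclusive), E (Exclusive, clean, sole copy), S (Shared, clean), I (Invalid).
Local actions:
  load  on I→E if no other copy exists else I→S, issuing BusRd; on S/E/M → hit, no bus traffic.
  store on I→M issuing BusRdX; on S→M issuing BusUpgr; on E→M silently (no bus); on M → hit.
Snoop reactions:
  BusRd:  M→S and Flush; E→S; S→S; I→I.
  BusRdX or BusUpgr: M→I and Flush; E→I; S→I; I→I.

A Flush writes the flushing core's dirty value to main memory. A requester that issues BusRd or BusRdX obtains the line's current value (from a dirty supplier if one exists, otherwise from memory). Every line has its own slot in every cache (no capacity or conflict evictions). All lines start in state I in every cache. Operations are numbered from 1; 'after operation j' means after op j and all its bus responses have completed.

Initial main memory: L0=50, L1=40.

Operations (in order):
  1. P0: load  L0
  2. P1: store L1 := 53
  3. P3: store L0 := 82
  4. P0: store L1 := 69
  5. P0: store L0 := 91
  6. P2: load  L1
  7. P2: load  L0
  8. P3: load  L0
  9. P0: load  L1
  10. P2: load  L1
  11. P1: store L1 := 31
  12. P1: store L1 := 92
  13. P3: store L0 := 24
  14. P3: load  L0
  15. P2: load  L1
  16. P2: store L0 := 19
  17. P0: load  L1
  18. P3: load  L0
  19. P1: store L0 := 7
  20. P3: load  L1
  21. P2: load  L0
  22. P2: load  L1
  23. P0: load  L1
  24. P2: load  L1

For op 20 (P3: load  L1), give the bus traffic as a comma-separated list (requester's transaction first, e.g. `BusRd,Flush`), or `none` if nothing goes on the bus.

[1] P0: load  L0 | P0:E(50), P1:I, P2:I, P3:I | bus: BusRd
[2] P1: store L1 := 53 | P0:I, P1:M(53), P2:I, P3:I | bus: BusRdX
[3] P3: store L0 := 82 | P0:I, P1:I, P2:I, P3:M(82) | bus: BusRdX
[4] P0: store L1 := 69 | P0:M(69), P1:I, P2:I, P3:I | bus: BusRdX,Flush
[5] P0: store L0 := 91 | P0:M(91), P1:I, P2:I, P3:I | bus: BusRdX,Flush
[6] P2: load  L1 | P0:S(69), P1:I, P2:S(69), P3:I | bus: BusRd,Flush
[7] P2: load  L0 | P0:S(91), P1:I, P2:S(91), P3:I | bus: BusRd,Flush
[8] P3: load  L0 | P0:S(91), P1:I, P2:S(91), P3:S(91) | bus: BusRd
[9] P0: load  L1 | P0:S(69), P1:I, P2:S(69), P3:I | bus: none
[10] P2: load  L1 | P0:S(69), P1:I, P2:S(69), P3:I | bus: none
[11] P1: store L1 := 31 | P0:I, P1:M(31), P2:I, P3:I | bus: BusRdX
[12] P1: store L1 := 92 | P0:I, P1:M(92), P2:I, P3:I | bus: none
[13] P3: store L0 := 24 | P0:I, P1:I, P2:I, P3:M(24) | bus: BusUpgr
[14] P3: load  L0 | P0:I, P1:I, P2:I, P3:M(24) | bus: none
[15] P2: load  L1 | P0:I, P1:S(92), P2:S(92), P3:I | bus: BusRd,Flush
[16] P2: store L0 := 19 | P0:I, P1:I, P2:M(19), P3:I | bus: BusRdX,Flush
[17] P0: load  L1 | P0:S(92), P1:S(92), P2:S(92), P3:I | bus: BusRd
[18] P3: load  L0 | P0:I, P1:I, P2:S(19), P3:S(19) | bus: BusRd,Flush
[19] P1: store L0 := 7 | P0:I, P1:M(7), P2:I, P3:I | bus: BusRdX
[20] P3: load  L1 | P0:S(92), P1:S(92), P2:S(92), P3:S(92) | bus: BusRd
[21] P2: load  L0 | P0:I, P1:S(7), P2:S(7), P3:I | bus: BusRd,Flush
[22] P2: load  L1 | P0:S(92), P1:S(92), P2:S(92), P3:S(92) | bus: none
[23] P0: load  L1 | P0:S(92), P1:S(92), P2:S(92), P3:S(92) | bus: none
[24] P2: load  L1 | P0:S(92), P1:S(92), P2:S(92), P3:S(92) | bus: none

bus = BusRd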